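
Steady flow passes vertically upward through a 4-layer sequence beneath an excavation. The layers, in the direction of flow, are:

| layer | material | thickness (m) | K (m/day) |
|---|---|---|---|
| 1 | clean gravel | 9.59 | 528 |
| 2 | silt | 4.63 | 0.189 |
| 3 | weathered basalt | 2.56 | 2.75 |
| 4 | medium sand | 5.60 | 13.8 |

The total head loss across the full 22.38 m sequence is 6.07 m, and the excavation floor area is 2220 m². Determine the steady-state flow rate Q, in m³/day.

Flow is perpendicular to layering, so the layers act in series and the equivalent K is the thickness-weighted harmonic mean.
Total thickness L = 9.59 + 4.63 + 2.56 + 5.60 = 22.38 m.
Σ(b_i/K_i) = 9.59/528 + 4.63/0.189 + 2.56/2.75 + 5.60/13.8 = 25.85 d.
K_eq = L / Σ(b_i/K_i) = 22.38 / 25.85 = 0.8657 m/day.
Q = K_eq · A · (Δh/L) = 0.8657 × 2220 × (6.07/22.38) = 521.2 m³/day.

521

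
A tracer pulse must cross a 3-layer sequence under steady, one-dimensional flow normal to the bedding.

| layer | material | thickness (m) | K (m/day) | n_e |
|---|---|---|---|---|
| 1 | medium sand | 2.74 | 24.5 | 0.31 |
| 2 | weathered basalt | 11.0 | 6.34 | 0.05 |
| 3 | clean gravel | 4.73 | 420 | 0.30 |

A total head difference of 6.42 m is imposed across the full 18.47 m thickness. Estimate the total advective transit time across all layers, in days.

With flow normal to the layers, continuity requires the same specific discharge q through every layer.
Σ(b_i/K_i) = 2.74/24.5 + 11.0/6.34 + 4.73/420 = 1.858 d.
q = Δh / Σ(b_i/K_i) = 6.42 / 1.858 = 3.455 m/day.
In each layer the seepage velocity is v_i = q/n_i, so the layer transit time is t_i = b_i·n_i / q:
  layer 1 (medium sand): t_1 = 2.74 × 0.31 / 3.455 = 0.2458 d
  layer 2 (weathered basalt): t_2 = 11.0 × 0.05 / 3.455 = 0.1592 d
  layer 3 (clean gravel): t_3 = 4.73 × 0.30 / 3.455 = 0.4107 d
Total t = Σ t_i = 0.8157 days.

0.816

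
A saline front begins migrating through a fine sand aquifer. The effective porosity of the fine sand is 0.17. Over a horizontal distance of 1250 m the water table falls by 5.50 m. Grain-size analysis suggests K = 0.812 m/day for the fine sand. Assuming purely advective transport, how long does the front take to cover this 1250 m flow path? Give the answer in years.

163

Hydraulic gradient i = Δh / L = 5.50 / 1250 = 0.004400.
Darcy flux q = K · i = 0.8120 × 0.004400 = 0.003573 m/day.
Seepage velocity v = q / n_e = 0.003573 / 0.17 = 0.02102 m/day.
Travel time t = L / v = 1250 / 0.02102 = 59477 days = 162.8 years.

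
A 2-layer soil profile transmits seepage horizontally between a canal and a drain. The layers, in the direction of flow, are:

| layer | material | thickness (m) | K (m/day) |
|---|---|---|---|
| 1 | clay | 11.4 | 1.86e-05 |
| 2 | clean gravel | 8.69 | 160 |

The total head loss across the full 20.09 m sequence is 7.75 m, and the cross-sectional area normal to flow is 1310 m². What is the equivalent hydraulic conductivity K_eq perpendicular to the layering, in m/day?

3.28e-05

Flow is perpendicular to layering, so the layers act in series and the equivalent K is the thickness-weighted harmonic mean.
Total thickness L = 11.4 + 8.69 = 20.09 m.
Σ(b_i/K_i) = 11.4/1.86e-05 + 8.69/160 = 6.129e+05 d.
K_eq = L / Σ(b_i/K_i) = 20.09 / 6.129e+05 = 3.278e-05 m/day.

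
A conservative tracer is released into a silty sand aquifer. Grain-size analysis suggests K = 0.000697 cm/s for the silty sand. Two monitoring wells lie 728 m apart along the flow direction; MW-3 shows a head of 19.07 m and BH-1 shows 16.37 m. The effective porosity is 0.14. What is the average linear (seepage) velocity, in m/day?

0.0160

Convert K: 0.000697 cm/s × 864 = 0.6022 m/day.
Hydraulic gradient i = (19.07 − 16.37) / 728 = 2.7 / 728 = 0.003709.
Darcy flux q = K · i = 0.6022 × 0.003709 = 0.002233 m/day.
Seepage velocity v = q / n_e = 0.002233 / 0.14 = 0.01595 m/day.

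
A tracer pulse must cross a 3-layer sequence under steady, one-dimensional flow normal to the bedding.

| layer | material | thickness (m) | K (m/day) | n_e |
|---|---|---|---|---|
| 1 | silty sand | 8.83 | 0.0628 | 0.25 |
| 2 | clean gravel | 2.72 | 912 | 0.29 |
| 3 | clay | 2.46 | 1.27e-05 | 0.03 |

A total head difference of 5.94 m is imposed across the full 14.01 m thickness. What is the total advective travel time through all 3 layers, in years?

274

With flow normal to the layers, continuity requires the same specific discharge q through every layer.
Σ(b_i/K_i) = 8.83/0.0628 + 2.72/912 + 2.46/1.27e-05 = 1.938e+05 d.
q = Δh / Σ(b_i/K_i) = 5.94 / 1.938e+05 = 3.064e-05 m/day.
In each layer the seepage velocity is v_i = q/n_i, so the layer transit time is t_i = b_i·n_i / q:
  layer 1 (silty sand): t_1 = 8.83 × 0.25 / 3.064e-05 = 72038 d
  layer 2 (clean gravel): t_2 = 2.72 × 0.29 / 3.064e-05 = 25741 d
  layer 3 (clay): t_3 = 2.46 × 0.03 / 3.064e-05 = 2408 d
Total t = Σ t_i = 1.002e+05 days = 274.3 years.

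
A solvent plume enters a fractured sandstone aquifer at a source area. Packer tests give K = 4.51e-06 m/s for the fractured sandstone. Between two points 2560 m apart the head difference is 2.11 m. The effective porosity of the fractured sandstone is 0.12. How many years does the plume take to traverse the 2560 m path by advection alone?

2620

Convert K: 4.51e-06 m/s × 86400 = 0.3897 m/day.
Hydraulic gradient i = Δh / L = 2.11 / 2560 = 0.0008242.
Darcy flux q = K · i = 0.3897 × 0.0008242 = 0.0003212 m/day.
Seepage velocity v = q / n_e = 0.0003212 / 0.12 = 0.002676 m/day.
Travel time t = L / v = 2560 / 0.002676 = 9.565e+05 days = 2619 years.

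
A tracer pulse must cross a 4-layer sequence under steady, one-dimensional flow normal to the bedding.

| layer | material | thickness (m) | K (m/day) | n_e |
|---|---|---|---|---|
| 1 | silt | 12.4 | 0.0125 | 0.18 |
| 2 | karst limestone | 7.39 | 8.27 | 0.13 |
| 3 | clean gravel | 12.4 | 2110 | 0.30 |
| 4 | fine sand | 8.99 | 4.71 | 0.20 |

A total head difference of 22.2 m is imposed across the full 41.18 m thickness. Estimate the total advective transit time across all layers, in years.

With flow normal to the layers, continuity requires the same specific discharge q through every layer.
Σ(b_i/K_i) = 12.4/0.0125 + 7.39/8.27 + 12.4/2110 + 8.99/4.71 = 994.8 d.
q = Δh / Σ(b_i/K_i) = 22.2 / 994.8 = 0.02232 m/day.
In each layer the seepage velocity is v_i = q/n_i, so the layer transit time is t_i = b_i·n_i / q:
  layer 1 (silt): t_1 = 12.4 × 0.18 / 0.02232 = 100.0 d
  layer 2 (karst limestone): t_2 = 7.39 × 0.13 / 0.02232 = 43.05 d
  layer 3 (clean gravel): t_3 = 12.4 × 0.30 / 0.02232 = 166.7 d
  layer 4 (fine sand): t_4 = 8.99 × 0.20 / 0.02232 = 80.57 d
Total t = Σ t_i = 390.3 days = 1.069 years.

1.07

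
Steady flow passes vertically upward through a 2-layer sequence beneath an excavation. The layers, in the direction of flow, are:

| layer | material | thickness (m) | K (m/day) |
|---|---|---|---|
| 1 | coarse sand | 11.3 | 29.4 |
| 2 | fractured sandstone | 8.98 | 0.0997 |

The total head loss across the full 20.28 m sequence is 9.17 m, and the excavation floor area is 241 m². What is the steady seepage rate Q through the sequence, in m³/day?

24.4

Flow is perpendicular to layering, so the layers act in series and the equivalent K is the thickness-weighted harmonic mean.
Total thickness L = 11.3 + 8.98 = 20.28 m.
Σ(b_i/K_i) = 11.3/29.4 + 8.98/0.0997 = 90.45 d.
K_eq = L / Σ(b_i/K_i) = 20.28 / 90.45 = 0.2242 m/day.
Q = K_eq · A · (Δh/L) = 0.2242 × 241 × (9.17/20.28) = 24.43 m³/day.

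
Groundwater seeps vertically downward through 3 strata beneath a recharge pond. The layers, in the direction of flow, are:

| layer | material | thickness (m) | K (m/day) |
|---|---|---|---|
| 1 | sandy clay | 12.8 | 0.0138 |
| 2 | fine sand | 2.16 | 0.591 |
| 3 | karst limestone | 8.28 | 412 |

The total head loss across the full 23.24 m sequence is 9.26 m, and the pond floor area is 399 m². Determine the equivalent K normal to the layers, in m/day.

Flow is perpendicular to layering, so the layers act in series and the equivalent K is the thickness-weighted harmonic mean.
Total thickness L = 12.8 + 2.16 + 8.28 = 23.24 m.
Σ(b_i/K_i) = 12.8/0.0138 + 2.16/0.591 + 8.28/412 = 931.2 d.
K_eq = L / Σ(b_i/K_i) = 23.24 / 931.2 = 0.02496 m/day.

0.0250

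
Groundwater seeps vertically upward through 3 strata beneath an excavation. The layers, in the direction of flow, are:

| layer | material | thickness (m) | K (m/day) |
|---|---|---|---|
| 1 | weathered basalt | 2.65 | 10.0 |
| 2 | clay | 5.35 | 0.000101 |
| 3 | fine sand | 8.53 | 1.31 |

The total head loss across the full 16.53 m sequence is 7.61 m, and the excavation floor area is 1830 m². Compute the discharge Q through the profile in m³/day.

Flow is perpendicular to layering, so the layers act in series and the equivalent K is the thickness-weighted harmonic mean.
Total thickness L = 2.65 + 5.35 + 8.53 = 16.53 m.
Σ(b_i/K_i) = 2.65/10.0 + 5.35/0.000101 + 8.53/1.31 = 52977 d.
K_eq = L / Σ(b_i/K_i) = 16.53 / 52977 = 0.0003120 m/day.
Q = K_eq · A · (Δh/L) = 0.0003120 × 1830 × (7.61/16.53) = 0.2629 m³/day.

0.263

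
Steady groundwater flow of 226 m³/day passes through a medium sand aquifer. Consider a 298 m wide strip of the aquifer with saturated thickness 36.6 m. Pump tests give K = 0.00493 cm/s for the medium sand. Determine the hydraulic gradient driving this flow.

0.00486

Convert K: 0.00493 cm/s × 864 = 4.260 m/day.
Cross-sectional area A = 298 × 36.6 = 10907 m².
From Q = K·A·i, i = Q / (K·A) = 226 / (4.260 × 10907) = 0.004865.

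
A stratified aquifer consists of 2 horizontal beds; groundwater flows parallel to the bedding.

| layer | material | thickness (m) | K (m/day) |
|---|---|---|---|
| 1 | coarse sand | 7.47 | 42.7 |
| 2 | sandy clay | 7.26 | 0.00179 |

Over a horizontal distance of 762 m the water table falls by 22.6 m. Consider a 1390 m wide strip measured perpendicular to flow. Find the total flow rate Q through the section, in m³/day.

13200

Flow is parallel to layering, so each bed carries its own Darcy discharge and the transmissivities add.
Σ(K_i·b_i) = 42.7×7.47 + 0.00179×7.26 = 319.0 m²/day.
Hydraulic gradient i = Δh / L = 22.6 / 762 = 0.02966.
Q = Σ(K_i·b_i) · W · i = 319.0 × 1390 × 0.02966 = 13150 m³/day.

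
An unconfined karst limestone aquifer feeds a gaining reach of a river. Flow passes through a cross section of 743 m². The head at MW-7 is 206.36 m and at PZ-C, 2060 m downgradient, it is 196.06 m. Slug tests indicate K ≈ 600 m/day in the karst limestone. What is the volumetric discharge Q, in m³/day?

2230

Hydraulic gradient i = (206.36 − 196.06) / 2060 = 10.3 / 2060 = 0.005000.
Darcy's law: Q = K · A · i = 600.0 × 743.0 × 0.005000 = 2229 m³/day.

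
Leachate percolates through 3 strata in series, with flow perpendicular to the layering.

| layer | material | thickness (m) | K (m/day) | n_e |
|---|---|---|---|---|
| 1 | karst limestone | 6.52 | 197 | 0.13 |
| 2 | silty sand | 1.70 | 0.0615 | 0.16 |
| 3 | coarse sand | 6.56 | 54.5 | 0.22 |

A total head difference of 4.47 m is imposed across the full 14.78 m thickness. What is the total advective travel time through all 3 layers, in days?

15.9

With flow normal to the layers, continuity requires the same specific discharge q through every layer.
Σ(b_i/K_i) = 6.52/197 + 1.70/0.0615 + 6.56/54.5 = 27.80 d.
q = Δh / Σ(b_i/K_i) = 4.47 / 27.80 = 0.1608 m/day.
In each layer the seepage velocity is v_i = q/n_i, so the layer transit time is t_i = b_i·n_i / q:
  layer 1 (karst limestone): t_1 = 6.52 × 0.13 / 0.1608 = 5.271 d
  layer 2 (silty sand): t_2 = 1.70 × 0.16 / 0.1608 = 1.691 d
  layer 3 (coarse sand): t_3 = 6.56 × 0.22 / 0.1608 = 8.974 d
Total t = Σ t_i = 15.94 days.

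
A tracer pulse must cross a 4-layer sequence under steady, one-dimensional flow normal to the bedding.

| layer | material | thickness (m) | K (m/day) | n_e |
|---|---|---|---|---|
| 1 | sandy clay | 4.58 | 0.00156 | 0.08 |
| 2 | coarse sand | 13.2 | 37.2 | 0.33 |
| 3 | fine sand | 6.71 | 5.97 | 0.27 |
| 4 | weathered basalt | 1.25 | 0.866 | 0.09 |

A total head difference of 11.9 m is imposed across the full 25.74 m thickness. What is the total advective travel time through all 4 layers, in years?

With flow normal to the layers, continuity requires the same specific discharge q through every layer.
Σ(b_i/K_i) = 4.58/0.00156 + 13.2/37.2 + 6.71/5.97 + 1.25/0.866 = 2939 d.
q = Δh / Σ(b_i/K_i) = 11.9 / 2939 = 0.004049 m/day.
In each layer the seepage velocity is v_i = q/n_i, so the layer transit time is t_i = b_i·n_i / q:
  layer 1 (sandy clay): t_1 = 4.58 × 0.08 / 0.004049 = 90.49 d
  layer 2 (coarse sand): t_2 = 13.2 × 0.33 / 0.004049 = 1076 d
  layer 3 (fine sand): t_3 = 6.71 × 0.27 / 0.004049 = 447.4 d
  layer 4 (weathered basalt): t_4 = 1.25 × 0.09 / 0.004049 = 27.78 d
Total t = Σ t_i = 1641 days = 4.494 years.

4.49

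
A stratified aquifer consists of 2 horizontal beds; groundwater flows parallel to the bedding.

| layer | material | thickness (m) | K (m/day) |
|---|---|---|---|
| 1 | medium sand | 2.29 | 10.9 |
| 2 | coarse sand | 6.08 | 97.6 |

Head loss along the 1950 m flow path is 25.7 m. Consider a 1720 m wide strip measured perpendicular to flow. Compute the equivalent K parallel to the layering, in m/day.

73.9

Flow is parallel to layering, so each bed carries its own Darcy discharge and the transmissivities add.
Σ(K_i·b_i) = 10.9×2.29 + 97.6×6.08 = 618.4 m²/day.
Total thickness b = 8.370 m, so K_eq = Σ(K_i·b_i)/b = 73.88 m/day.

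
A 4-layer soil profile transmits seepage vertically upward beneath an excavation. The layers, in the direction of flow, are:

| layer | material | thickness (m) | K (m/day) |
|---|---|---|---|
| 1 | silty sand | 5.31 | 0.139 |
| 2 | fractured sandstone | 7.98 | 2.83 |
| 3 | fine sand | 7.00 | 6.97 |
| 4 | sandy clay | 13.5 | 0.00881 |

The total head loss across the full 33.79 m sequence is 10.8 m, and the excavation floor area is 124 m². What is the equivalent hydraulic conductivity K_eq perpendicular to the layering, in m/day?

0.0215

Flow is perpendicular to layering, so the layers act in series and the equivalent K is the thickness-weighted harmonic mean.
Total thickness L = 5.31 + 7.98 + 7.00 + 13.5 = 33.79 m.
Σ(b_i/K_i) = 5.31/0.139 + 7.98/2.83 + 7.00/6.97 + 13.5/0.00881 = 1574 d.
K_eq = L / Σ(b_i/K_i) = 33.79 / 1574 = 0.02146 m/day.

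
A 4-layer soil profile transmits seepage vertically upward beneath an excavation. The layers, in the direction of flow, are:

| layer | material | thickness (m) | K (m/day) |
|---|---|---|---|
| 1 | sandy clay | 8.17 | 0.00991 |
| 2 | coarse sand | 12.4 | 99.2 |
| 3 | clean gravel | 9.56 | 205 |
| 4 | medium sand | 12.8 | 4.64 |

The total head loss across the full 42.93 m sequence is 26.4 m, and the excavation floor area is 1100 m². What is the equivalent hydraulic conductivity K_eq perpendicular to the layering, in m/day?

Flow is perpendicular to layering, so the layers act in series and the equivalent K is the thickness-weighted harmonic mean.
Total thickness L = 8.17 + 12.4 + 9.56 + 12.8 = 42.93 m.
Σ(b_i/K_i) = 8.17/0.00991 + 12.4/99.2 + 9.56/205 + 12.8/4.64 = 827.4 d.
K_eq = L / Σ(b_i/K_i) = 42.93 / 827.4 = 0.05189 m/day.

0.0519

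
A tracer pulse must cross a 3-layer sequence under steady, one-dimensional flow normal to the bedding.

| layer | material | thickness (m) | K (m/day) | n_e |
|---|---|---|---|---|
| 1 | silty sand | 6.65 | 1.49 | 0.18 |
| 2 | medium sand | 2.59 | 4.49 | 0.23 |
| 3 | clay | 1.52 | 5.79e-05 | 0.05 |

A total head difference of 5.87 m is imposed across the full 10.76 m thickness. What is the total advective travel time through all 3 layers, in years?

22.9

With flow normal to the layers, continuity requires the same specific discharge q through every layer.
Σ(b_i/K_i) = 6.65/1.49 + 2.59/4.49 + 1.52/5.79e-05 = 26257 d.
q = Δh / Σ(b_i/K_i) = 5.87 / 26257 = 0.0002236 m/day.
In each layer the seepage velocity is v_i = q/n_i, so the layer transit time is t_i = b_i·n_i / q:
  layer 1 (silty sand): t_1 = 6.65 × 0.18 / 0.0002236 = 5354 d
  layer 2 (medium sand): t_2 = 2.59 × 0.23 / 0.0002236 = 2665 d
  layer 3 (clay): t_3 = 1.52 × 0.05 / 0.0002236 = 340.0 d
Total t = Σ t_i = 8359 days = 22.89 years.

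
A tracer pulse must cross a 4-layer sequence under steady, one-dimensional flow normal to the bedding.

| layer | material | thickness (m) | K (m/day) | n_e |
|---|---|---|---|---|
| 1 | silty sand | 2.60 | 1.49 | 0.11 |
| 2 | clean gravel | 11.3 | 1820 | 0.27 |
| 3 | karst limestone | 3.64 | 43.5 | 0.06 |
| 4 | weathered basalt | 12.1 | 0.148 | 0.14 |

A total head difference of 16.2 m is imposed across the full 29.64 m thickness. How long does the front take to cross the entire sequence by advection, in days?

With flow normal to the layers, continuity requires the same specific discharge q through every layer.
Σ(b_i/K_i) = 2.60/1.49 + 11.3/1820 + 3.64/43.5 + 12.1/0.148 = 83.59 d.
q = Δh / Σ(b_i/K_i) = 16.2 / 83.59 = 0.1938 m/day.
In each layer the seepage velocity is v_i = q/n_i, so the layer transit time is t_i = b_i·n_i / q:
  layer 1 (silty sand): t_1 = 2.60 × 0.11 / 0.1938 = 1.476 d
  layer 2 (clean gravel): t_2 = 11.3 × 0.27 / 0.1938 = 15.74 d
  layer 3 (karst limestone): t_3 = 3.64 × 0.06 / 0.1938 = 1.127 d
  layer 4 (weathered basalt): t_4 = 12.1 × 0.14 / 0.1938 = 8.741 d
Total t = Σ t_i = 27.09 days.

27.1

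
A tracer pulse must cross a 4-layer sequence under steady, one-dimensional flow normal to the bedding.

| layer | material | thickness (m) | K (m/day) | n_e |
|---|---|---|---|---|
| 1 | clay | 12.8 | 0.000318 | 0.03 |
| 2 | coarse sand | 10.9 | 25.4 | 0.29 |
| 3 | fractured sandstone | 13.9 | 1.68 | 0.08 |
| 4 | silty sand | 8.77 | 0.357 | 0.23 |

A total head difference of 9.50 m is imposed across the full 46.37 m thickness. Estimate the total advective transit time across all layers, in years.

With flow normal to the layers, continuity requires the same specific discharge q through every layer.
Σ(b_i/K_i) = 12.8/0.000318 + 10.9/25.4 + 13.9/1.68 + 8.77/0.357 = 40285 d.
q = Δh / Σ(b_i/K_i) = 9.50 / 40285 = 0.0002358 m/day.
In each layer the seepage velocity is v_i = q/n_i, so the layer transit time is t_i = b_i·n_i / q:
  layer 1 (clay): t_1 = 12.8 × 0.03 / 0.0002358 = 1628 d
  layer 2 (coarse sand): t_2 = 10.9 × 0.29 / 0.0002358 = 13404 d
  layer 3 (fractured sandstone): t_3 = 13.9 × 0.08 / 0.0002358 = 4715 d
  layer 4 (silty sand): t_4 = 8.77 × 0.23 / 0.0002358 = 8554 d
Total t = Σ t_i = 28302 days = 77.49 years.

77.5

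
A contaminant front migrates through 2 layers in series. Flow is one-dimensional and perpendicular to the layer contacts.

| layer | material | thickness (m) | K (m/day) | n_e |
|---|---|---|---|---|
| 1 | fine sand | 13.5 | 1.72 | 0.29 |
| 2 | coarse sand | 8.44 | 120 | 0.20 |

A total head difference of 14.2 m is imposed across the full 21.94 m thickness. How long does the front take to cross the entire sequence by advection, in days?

3.12

With flow normal to the layers, continuity requires the same specific discharge q through every layer.
Σ(b_i/K_i) = 13.5/1.72 + 8.44/120 = 7.919 d.
q = Δh / Σ(b_i/K_i) = 14.2 / 7.919 = 1.793 m/day.
In each layer the seepage velocity is v_i = q/n_i, so the layer transit time is t_i = b_i·n_i / q:
  layer 1 (fine sand): t_1 = 13.5 × 0.29 / 1.793 = 2.183 d
  layer 2 (coarse sand): t_2 = 8.44 × 0.20 / 1.793 = 0.9414 d
Total t = Σ t_i = 3.125 days.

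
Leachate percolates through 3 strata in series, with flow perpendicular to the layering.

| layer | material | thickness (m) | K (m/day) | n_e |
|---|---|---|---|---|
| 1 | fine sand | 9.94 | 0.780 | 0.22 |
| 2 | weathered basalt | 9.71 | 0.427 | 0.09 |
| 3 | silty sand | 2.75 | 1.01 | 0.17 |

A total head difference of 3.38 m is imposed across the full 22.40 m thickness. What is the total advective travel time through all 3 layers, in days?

With flow normal to the layers, continuity requires the same specific discharge q through every layer.
Σ(b_i/K_i) = 9.94/0.780 + 9.71/0.427 + 2.75/1.01 = 38.21 d.
q = Δh / Σ(b_i/K_i) = 3.38 / 38.21 = 0.08847 m/day.
In each layer the seepage velocity is v_i = q/n_i, so the layer transit time is t_i = b_i·n_i / q:
  layer 1 (fine sand): t_1 = 9.94 × 0.22 / 0.08847 = 24.72 d
  layer 2 (weathered basalt): t_2 = 9.71 × 0.09 / 0.08847 = 9.878 d
  layer 3 (silty sand): t_3 = 2.75 × 0.17 / 0.08847 = 5.284 d
Total t = Σ t_i = 39.88 days.

39.9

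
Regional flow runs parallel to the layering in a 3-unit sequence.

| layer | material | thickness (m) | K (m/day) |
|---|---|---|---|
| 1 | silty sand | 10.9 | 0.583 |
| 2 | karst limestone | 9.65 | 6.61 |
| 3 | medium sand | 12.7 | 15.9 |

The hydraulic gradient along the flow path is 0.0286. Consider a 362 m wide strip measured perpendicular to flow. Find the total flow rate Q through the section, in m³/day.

Flow is parallel to layering, so each bed carries its own Darcy discharge and the transmissivities add.
Σ(K_i·b_i) = 0.583×10.9 + 6.61×9.65 + 15.9×12.7 = 272.1 m²/day.
Hydraulic gradient i = 0.0286.
Q = Σ(K_i·b_i) · W · i = 272.1 × 362 × 0.02860 = 2817 m³/day.

2820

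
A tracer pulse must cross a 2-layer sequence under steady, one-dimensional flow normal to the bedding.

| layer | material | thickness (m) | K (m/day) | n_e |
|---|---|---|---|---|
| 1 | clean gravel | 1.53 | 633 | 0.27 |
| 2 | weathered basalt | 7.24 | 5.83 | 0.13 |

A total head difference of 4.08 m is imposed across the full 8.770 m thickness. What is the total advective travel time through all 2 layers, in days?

With flow normal to the layers, continuity requires the same specific discharge q through every layer.
Σ(b_i/K_i) = 1.53/633 + 7.24/5.83 = 1.244 d.
q = Δh / Σ(b_i/K_i) = 4.08 / 1.244 = 3.279 m/day.
In each layer the seepage velocity is v_i = q/n_i, so the layer transit time is t_i = b_i·n_i / q:
  layer 1 (clean gravel): t_1 = 1.53 × 0.27 / 3.279 = 0.1260 d
  layer 2 (weathered basalt): t_2 = 7.24 × 0.13 / 3.279 = 0.2870 d
Total t = Σ t_i = 0.4130 days.

0.413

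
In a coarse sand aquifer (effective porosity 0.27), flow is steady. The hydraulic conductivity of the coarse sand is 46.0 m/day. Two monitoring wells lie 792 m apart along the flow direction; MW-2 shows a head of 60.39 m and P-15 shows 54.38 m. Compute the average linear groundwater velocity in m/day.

Hydraulic gradient i = (60.39 − 54.38) / 792 = 6.01 / 792 = 0.007588.
Darcy flux q = K · i = 46.00 × 0.007588 = 0.3491 m/day.
Seepage velocity v = q / n_e = 0.3491 / 0.27 = 1.293 m/day.

1.29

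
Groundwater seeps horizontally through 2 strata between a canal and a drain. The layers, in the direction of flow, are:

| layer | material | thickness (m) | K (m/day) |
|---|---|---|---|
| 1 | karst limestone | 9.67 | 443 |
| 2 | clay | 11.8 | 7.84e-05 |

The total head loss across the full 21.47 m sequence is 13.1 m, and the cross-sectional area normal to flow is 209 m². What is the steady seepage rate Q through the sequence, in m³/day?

Flow is perpendicular to layering, so the layers act in series and the equivalent K is the thickness-weighted harmonic mean.
Total thickness L = 9.67 + 11.8 = 21.47 m.
Σ(b_i/K_i) = 9.67/443 + 11.8/7.84e-05 = 1.505e+05 d.
K_eq = L / Σ(b_i/K_i) = 21.47 / 1.505e+05 = 0.0001426 m/day.
Q = K_eq · A · (Δh/L) = 0.0001426 × 209 × (13.1/21.47) = 0.01819 m³/day.

0.0182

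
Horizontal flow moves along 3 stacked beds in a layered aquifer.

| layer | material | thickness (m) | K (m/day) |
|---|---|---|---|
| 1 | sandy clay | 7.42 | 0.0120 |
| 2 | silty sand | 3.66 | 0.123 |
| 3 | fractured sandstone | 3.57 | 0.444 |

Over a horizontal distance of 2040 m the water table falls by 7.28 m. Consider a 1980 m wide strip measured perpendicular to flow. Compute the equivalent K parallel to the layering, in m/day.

Flow is parallel to layering, so each bed carries its own Darcy discharge and the transmissivities add.
Σ(K_i·b_i) = 0.0120×7.42 + 0.123×3.66 + 0.444×3.57 = 2.124 m²/day.
Total thickness b = 14.65 m, so K_eq = Σ(K_i·b_i)/b = 0.1450 m/day.

0.145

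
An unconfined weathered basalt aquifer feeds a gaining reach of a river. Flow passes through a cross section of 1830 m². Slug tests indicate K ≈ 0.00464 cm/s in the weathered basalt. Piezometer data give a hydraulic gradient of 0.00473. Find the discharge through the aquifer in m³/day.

34.7

Convert K: 0.00464 cm/s × 864 = 4.009 m/day.
Hydraulic gradient i = 0.00473.
Darcy's law: Q = K · A · i = 4.009 × 1830 × 0.004730 = 34.70 m³/day.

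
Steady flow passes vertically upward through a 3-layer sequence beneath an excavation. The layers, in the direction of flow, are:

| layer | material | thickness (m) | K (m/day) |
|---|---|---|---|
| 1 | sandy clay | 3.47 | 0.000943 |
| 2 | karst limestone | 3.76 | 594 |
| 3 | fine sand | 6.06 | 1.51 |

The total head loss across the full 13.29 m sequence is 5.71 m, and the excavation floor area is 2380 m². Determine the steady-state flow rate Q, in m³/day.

Flow is perpendicular to layering, so the layers act in series and the equivalent K is the thickness-weighted harmonic mean.
Total thickness L = 3.47 + 3.76 + 6.06 = 13.29 m.
Σ(b_i/K_i) = 3.47/0.000943 + 3.76/594 + 6.06/1.51 = 3684 d.
K_eq = L / Σ(b_i/K_i) = 13.29 / 3684 = 0.003608 m/day.
Q = K_eq · A · (Δh/L) = 0.003608 × 2380 × (5.71/13.29) = 3.689 m³/day.

3.69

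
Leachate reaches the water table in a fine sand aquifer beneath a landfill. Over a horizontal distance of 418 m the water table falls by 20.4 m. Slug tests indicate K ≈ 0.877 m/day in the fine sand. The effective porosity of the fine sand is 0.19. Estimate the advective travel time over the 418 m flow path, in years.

5.08

Hydraulic gradient i = Δh / L = 20.4 / 418 = 0.04880.
Darcy flux q = K · i = 0.8770 × 0.04880 = 0.04280 m/day.
Seepage velocity v = q / n_e = 0.04280 / 0.19 = 0.2253 m/day.
Travel time t = L / v = 418 / 0.2253 = 1856 days = 5.080 years.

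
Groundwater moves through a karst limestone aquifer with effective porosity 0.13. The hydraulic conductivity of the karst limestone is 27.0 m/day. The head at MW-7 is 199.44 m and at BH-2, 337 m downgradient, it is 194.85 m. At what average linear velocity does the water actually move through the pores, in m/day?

Hydraulic gradient i = (199.44 − 194.85) / 337 = 4.59 / 337 = 0.01362.
Darcy flux q = K · i = 27.00 × 0.01362 = 0.3677 m/day.
Seepage velocity v = q / n_e = 0.3677 / 0.13 = 2.829 m/day.

2.83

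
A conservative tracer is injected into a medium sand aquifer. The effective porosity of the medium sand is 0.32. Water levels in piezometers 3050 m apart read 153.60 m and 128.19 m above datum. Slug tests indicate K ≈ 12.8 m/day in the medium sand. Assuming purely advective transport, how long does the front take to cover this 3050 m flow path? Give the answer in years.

Hydraulic gradient i = (153.60 − 128.19) / 3050 = 25.41 / 3050 = 0.008331.
Darcy flux q = K · i = 12.80 × 0.008331 = 0.1066 m/day.
Seepage velocity v = q / n_e = 0.1066 / 0.32 = 0.3332 m/day.
Travel time t = L / v = 3050 / 0.3332 = 9152 days = 25.06 years.

25.1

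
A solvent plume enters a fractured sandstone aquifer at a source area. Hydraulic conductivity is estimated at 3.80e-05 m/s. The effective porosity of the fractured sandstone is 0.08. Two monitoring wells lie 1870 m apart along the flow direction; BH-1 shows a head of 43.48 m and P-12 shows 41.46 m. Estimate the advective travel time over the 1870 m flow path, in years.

115

Convert K: 3.80e-05 m/s × 86400 = 3.283 m/day.
Hydraulic gradient i = (43.48 − 41.46) / 1870 = 2.02 / 1870 = 0.001080.
Darcy flux q = K · i = 3.283 × 0.001080 = 0.003547 m/day.
Seepage velocity v = q / n_e = 0.003547 / 0.08 = 0.04433 m/day.
Travel time t = L / v = 1870 / 0.04433 = 42182 days = 115.5 years.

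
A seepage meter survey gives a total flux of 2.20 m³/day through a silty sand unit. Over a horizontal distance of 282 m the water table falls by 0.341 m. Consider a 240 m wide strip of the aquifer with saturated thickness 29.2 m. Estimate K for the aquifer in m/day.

0.260

Cross-sectional area A = 240 × 29.2 = 7008 m².
Hydraulic gradient i = Δh / L = 0.341 / 282 = 0.001209.
From Q = K·A·i, K = Q / (A·i) = 2.20 / (7008 × 0.001209) = 0.2596 m/day.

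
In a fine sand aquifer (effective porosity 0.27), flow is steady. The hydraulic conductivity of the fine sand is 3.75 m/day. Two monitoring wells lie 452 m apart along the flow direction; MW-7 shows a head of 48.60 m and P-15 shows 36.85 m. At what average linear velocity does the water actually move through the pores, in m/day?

Hydraulic gradient i = (48.60 − 36.85) / 452 = 11.75 / 452 = 0.02600.
Darcy flux q = K · i = 3.750 × 0.02600 = 0.09748 m/day.
Seepage velocity v = q / n_e = 0.09748 / 0.27 = 0.3610 m/day.

0.361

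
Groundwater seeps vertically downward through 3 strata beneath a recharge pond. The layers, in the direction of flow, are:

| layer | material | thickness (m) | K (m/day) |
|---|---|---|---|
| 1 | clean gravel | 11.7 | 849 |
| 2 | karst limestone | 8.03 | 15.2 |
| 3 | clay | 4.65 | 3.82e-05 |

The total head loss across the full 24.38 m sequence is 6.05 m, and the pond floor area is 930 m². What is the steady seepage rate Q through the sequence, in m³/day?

Flow is perpendicular to layering, so the layers act in series and the equivalent K is the thickness-weighted harmonic mean.
Total thickness L = 11.7 + 8.03 + 4.65 = 24.38 m.
Σ(b_i/K_i) = 11.7/849 + 8.03/15.2 + 4.65/3.82e-05 = 1.217e+05 d.
K_eq = L / Σ(b_i/K_i) = 24.38 / 1.217e+05 = 0.0002003 m/day.
Q = K_eq · A · (Δh/L) = 0.0002003 × 930 × (6.05/24.38) = 0.04622 m³/day.

0.0462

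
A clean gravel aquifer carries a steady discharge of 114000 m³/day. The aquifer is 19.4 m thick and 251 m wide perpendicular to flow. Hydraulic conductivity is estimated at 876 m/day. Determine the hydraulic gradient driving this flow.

0.0267

Cross-sectional area A = 251 × 19.4 = 4869 m².
From Q = K·A·i, i = Q / (K·A) = 114000 / (876.0 × 4869) = 0.02673.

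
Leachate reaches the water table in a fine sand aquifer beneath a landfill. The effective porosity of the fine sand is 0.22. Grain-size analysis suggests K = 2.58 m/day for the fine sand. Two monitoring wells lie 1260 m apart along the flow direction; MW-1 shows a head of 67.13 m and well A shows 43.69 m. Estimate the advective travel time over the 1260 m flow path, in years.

15.8

Hydraulic gradient i = (67.13 − 43.69) / 1260 = 23.44 / 1260 = 0.01860.
Darcy flux q = K · i = 2.580 × 0.01860 = 0.04800 m/day.
Seepage velocity v = q / n_e = 0.04800 / 0.22 = 0.2182 m/day.
Travel time t = L / v = 1260 / 0.2182 = 5775 days = 15.81 years.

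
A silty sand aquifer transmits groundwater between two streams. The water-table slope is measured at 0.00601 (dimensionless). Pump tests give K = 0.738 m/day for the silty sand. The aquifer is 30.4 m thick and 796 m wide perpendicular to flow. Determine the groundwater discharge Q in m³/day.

107

Cross-sectional area A = 796 × 30.4 = 24198 m².
Hydraulic gradient i = 0.00601.
Darcy's law: Q = K · A · i = 0.7380 × 24198 × 0.006010 = 107.3 m³/day.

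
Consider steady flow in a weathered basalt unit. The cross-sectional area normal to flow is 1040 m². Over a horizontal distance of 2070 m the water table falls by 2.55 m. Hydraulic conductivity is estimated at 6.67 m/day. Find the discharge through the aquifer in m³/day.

Hydraulic gradient i = Δh / L = 2.55 / 2070 = 0.001232.
Darcy's law: Q = K · A · i = 6.670 × 1040 × 0.001232 = 8.545 m³/day.

8.55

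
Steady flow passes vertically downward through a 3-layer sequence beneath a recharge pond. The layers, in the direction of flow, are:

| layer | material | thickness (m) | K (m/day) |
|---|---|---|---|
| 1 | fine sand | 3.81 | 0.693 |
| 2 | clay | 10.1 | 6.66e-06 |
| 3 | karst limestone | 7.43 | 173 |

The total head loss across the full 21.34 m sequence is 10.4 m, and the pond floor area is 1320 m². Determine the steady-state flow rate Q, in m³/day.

Flow is perpendicular to layering, so the layers act in series and the equivalent K is the thickness-weighted harmonic mean.
Total thickness L = 3.81 + 10.1 + 7.43 = 21.34 m.
Σ(b_i/K_i) = 3.81/0.693 + 10.1/6.66e-06 + 7.43/173 = 1.517e+06 d.
K_eq = L / Σ(b_i/K_i) = 21.34 / 1.517e+06 = 1.407e-05 m/day.
Q = K_eq · A · (Δh/L) = 1.407e-05 × 1320 × (10.4/21.34) = 0.009052 m³/day.

0.00905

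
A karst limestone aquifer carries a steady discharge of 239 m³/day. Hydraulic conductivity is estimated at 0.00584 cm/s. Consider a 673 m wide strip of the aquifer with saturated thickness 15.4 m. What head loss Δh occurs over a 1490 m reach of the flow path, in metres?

6.81

Convert K: 0.00584 cm/s × 864 = 5.046 m/day.
Cross-sectional area A = 673 × 15.4 = 10364 m².
From Q = K·A·i, i = Q / (K·A) = 239 / (5.046 × 10364) = 0.004570.
Head loss Δh = i · L = 0.004570 × 1490 = 6.810 m.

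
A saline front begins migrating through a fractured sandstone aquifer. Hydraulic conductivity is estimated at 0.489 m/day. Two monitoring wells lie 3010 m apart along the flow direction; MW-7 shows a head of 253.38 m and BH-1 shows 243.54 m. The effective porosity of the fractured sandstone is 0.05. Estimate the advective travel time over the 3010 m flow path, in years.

258

Hydraulic gradient i = (253.38 − 243.54) / 3010 = 9.84 / 3010 = 0.003269.
Darcy flux q = K · i = 0.4890 × 0.003269 = 0.001599 m/day.
Seepage velocity v = q / n_e = 0.001599 / 0.05 = 0.03197 m/day.
Travel time t = L / v = 3010 / 0.03197 = 94145 days = 257.8 years.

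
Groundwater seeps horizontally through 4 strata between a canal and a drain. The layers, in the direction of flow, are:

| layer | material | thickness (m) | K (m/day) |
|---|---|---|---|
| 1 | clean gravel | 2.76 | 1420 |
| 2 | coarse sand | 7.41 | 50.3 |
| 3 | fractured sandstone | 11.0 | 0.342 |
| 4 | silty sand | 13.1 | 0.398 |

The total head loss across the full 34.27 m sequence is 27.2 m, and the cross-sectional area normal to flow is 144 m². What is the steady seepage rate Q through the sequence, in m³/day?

Flow is perpendicular to layering, so the layers act in series and the equivalent K is the thickness-weighted harmonic mean.
Total thickness L = 2.76 + 7.41 + 11.0 + 13.1 = 34.27 m.
Σ(b_i/K_i) = 2.76/1420 + 7.41/50.3 + 11.0/0.342 + 13.1/0.398 = 65.23 d.
K_eq = L / Σ(b_i/K_i) = 34.27 / 65.23 = 0.5254 m/day.
Q = K_eq · A · (Δh/L) = 0.5254 × 144 × (27.2/34.27) = 60.05 m³/day.

60.0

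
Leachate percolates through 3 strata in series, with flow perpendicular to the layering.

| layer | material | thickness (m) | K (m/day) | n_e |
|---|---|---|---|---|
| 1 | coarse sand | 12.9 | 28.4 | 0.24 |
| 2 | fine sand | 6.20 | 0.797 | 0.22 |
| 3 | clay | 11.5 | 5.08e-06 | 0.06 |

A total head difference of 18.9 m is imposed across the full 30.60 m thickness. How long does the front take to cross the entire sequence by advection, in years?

With flow normal to the layers, continuity requires the same specific discharge q through every layer.
Σ(b_i/K_i) = 12.9/28.4 + 6.20/0.797 + 11.5/5.08e-06 = 2.264e+06 d.
q = Δh / Σ(b_i/K_i) = 18.9 / 2.264e+06 = 8.349e-06 m/day.
In each layer the seepage velocity is v_i = q/n_i, so the layer transit time is t_i = b_i·n_i / q:
  layer 1 (coarse sand): t_1 = 12.9 × 0.24 / 8.349e-06 = 3.708e+05 d
  layer 2 (fine sand): t_2 = 6.20 × 0.22 / 8.349e-06 = 1.634e+05 d
  layer 3 (clay): t_3 = 11.5 × 0.06 / 8.349e-06 = 82646 d
Total t = Σ t_i = 6.169e+05 days = 1689 years.

1690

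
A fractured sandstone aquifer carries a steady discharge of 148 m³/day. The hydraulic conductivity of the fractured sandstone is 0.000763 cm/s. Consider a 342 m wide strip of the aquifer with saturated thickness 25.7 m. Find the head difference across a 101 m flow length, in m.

Convert K: 0.000763 cm/s × 864 = 0.6592 m/day.
Cross-sectional area A = 342 × 25.7 = 8789 m².
From Q = K·A·i, i = Q / (K·A) = 148 / (0.6592 × 8789) = 0.02554.
Head loss Δh = i · L = 0.02554 × 101 = 2.580 m.

2.58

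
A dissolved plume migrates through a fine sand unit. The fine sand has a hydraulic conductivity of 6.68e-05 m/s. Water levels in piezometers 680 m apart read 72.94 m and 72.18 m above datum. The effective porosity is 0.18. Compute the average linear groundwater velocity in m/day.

Convert K: 6.68e-05 m/s × 86400 = 5.772 m/day.
Hydraulic gradient i = (72.94 − 72.18) / 680 = 0.76 / 680 = 0.001118.
Darcy flux q = K · i = 5.772 × 0.001118 = 0.006451 m/day.
Seepage velocity v = q / n_e = 0.006451 / 0.18 = 0.03584 m/day.

0.0358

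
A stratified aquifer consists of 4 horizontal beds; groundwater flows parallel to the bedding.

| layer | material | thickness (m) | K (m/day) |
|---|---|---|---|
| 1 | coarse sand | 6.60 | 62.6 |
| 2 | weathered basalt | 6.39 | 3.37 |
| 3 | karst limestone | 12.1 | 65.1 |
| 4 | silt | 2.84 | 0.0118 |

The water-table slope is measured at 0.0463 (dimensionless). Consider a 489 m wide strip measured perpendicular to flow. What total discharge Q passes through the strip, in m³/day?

27700

Flow is parallel to layering, so each bed carries its own Darcy discharge and the transmissivities add.
Σ(K_i·b_i) = 62.6×6.60 + 3.37×6.39 + 65.1×12.1 + 0.0118×2.84 = 1222 m²/day.
Hydraulic gradient i = 0.0463.
Q = Σ(K_i·b_i) · W · i = 1222 × 489 × 0.04630 = 27677 m³/day.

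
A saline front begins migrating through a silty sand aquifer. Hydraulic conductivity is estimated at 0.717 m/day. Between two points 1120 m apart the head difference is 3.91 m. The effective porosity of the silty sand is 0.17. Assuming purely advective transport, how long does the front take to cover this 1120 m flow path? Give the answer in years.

208

Hydraulic gradient i = Δh / L = 3.91 / 1120 = 0.003491.
Darcy flux q = K · i = 0.7170 × 0.003491 = 0.002503 m/day.
Seepage velocity v = q / n_e = 0.002503 / 0.17 = 0.01472 m/day.
Travel time t = L / v = 1120 / 0.01472 = 76066 days = 208.3 years.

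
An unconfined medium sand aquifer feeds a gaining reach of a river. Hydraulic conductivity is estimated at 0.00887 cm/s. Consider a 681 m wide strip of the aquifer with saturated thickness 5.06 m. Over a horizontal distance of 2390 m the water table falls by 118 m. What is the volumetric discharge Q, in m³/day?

1300

Convert K: 0.00887 cm/s × 864 = 7.664 m/day.
Cross-sectional area A = 681 × 5.06 = 3446 m².
Hydraulic gradient i = Δh / L = 118 / 2390 = 0.04937.
Darcy's law: Q = K · A · i = 7.664 × 3446 × 0.04937 = 1304 m³/day.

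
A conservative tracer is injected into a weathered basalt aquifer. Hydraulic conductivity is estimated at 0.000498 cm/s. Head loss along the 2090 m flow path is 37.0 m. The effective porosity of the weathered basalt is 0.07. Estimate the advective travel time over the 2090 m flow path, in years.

52.6

Convert K: 0.000498 cm/s × 864 = 0.4303 m/day.
Hydraulic gradient i = Δh / L = 37.0 / 2090 = 0.01770.
Darcy flux q = K · i = 0.4303 × 0.01770 = 0.007617 m/day.
Seepage velocity v = q / n_e = 0.007617 / 0.07 = 0.1088 m/day.
Travel time t = L / v = 2090 / 0.1088 = 19206 days = 52.58 years.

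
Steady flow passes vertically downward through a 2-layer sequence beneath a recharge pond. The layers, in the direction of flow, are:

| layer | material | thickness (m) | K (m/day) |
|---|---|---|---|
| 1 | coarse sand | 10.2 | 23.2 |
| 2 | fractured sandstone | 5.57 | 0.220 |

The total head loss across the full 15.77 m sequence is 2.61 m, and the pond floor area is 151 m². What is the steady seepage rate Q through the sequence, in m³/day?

Flow is perpendicular to layering, so the layers act in series and the equivalent K is the thickness-weighted harmonic mean.
Total thickness L = 10.2 + 5.57 = 15.77 m.
Σ(b_i/K_i) = 10.2/23.2 + 5.57/0.220 = 25.76 d.
K_eq = L / Σ(b_i/K_i) = 15.77 / 25.76 = 0.6122 m/day.
Q = K_eq · A · (Δh/L) = 0.6122 × 151 × (2.61/15.77) = 15.30 m³/day.

15.3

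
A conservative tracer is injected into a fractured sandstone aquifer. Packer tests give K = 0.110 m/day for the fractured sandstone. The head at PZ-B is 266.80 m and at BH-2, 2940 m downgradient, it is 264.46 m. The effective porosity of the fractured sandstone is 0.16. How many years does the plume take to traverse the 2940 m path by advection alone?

14700

Hydraulic gradient i = (266.80 − 264.46) / 2940 = 2.34 / 2940 = 0.0007959.
Darcy flux q = K · i = 0.1100 × 0.0007959 = 8.755e-05 m/day.
Seepage velocity v = q / n_e = 8.755e-05 / 0.16 = 0.0005472 m/day.
Travel time t = L / v = 2940 / 0.0005472 = 5.373e+06 days = 14710 years.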